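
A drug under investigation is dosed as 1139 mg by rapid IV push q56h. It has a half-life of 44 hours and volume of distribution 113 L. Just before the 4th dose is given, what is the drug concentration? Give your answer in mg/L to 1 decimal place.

6.6 mg/L

f = (1/2)^(τ/t½) = (1/2)^(56/44) ≈ 0.4139.
C₀ = D/Vd = 1139/113 ≈ 10.080 mg/L.
Before the 4th dose, 3 doses have been given. Superposition: Cmin = C₀·(f + f² + … + f^3).
≈ 10.080 × (0.4139 + 0.1713 + 0.0709) ≈ 10.080 × 0.6561 ≈ 6.613 mg/L.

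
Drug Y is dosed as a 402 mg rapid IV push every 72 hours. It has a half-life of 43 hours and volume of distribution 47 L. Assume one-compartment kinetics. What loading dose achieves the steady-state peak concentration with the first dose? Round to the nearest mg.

f = (1/2)^(72/43) ≈ 0.313292; accumulation ratio R = 1/(1−f) ≈ 1.45622.
Loading dose to hit Cmax,ss on first dose: D_load = D_maint·R ≈ 402 × 1.45622 ≈ 585.40 mg.

585 mg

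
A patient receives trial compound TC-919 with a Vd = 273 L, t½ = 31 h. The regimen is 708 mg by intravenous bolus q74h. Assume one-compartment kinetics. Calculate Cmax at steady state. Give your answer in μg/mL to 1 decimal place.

Over one 74-h interval, 74/31 ≈ 2.3871 half-lives elapse, leaving f ≈ 0.1912 of each dose.
At steady state, accumulation factor R = 1/(1 − e^(−kτ)) ≈ 1.2364.
Single-dose peak C₀ = D/Vd = 708/273 ≈ 2.593 μg/mL.
Cmax,ss = C₀/(1 − f) ≈ 2.593/0.8088 ≈ 3.206 μg/mL.

3.2 μg/mL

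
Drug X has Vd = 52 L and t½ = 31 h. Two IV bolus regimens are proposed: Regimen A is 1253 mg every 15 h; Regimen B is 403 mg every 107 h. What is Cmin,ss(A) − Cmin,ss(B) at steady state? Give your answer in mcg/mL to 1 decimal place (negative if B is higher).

59.7 mcg/mL

Regimen A: f = (1/2)^(15/31) ≈ 0.7151; Cmin,ss = (1253/52)·f/(1−f) ≈ 60.481 mcg/mL.
Regimen B: f = (1/2)^(107/31) ≈ 0.0914; Cmin,ss = (403/52)·f/(1−f) ≈ 0.780 mcg/mL.
Difference ≈ 60.481 − 0.780 ≈ 59.701 mcg/mL.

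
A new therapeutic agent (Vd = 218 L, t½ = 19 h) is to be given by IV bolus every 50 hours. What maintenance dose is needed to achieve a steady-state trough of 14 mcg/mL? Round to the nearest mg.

τ/t½ = 50/19 ≈ 2.6316, so f = (1/2)^(50/19) ≈ 0.161367.
Cmin,ss = (D/Vd)·f/(1−f), so D = Cmin,ss·Vd·(1−f)/f.
D = 14 × 218 × (1−f)/f ≈ 14 × 218 × 5.19705 ≈ 15861.40 mg.

15861 mg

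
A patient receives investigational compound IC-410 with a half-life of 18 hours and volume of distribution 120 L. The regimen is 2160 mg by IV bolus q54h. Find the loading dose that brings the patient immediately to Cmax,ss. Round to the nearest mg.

2469 mg

f = (1/2)^(54/18) ≈ 0.125000; accumulation ratio R = 1/(1−f) ≈ 1.14286.
Loading dose to hit Cmax,ss on first dose: D_load = D_maint·R ≈ 2160 × 1.14286 ≈ 2468.58 mg.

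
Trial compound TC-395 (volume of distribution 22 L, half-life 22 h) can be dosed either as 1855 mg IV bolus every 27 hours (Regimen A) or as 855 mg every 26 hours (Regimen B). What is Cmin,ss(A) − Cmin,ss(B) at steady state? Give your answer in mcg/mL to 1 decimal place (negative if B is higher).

Regimen A: f = (1/2)^(27/22) ≈ 0.4271; Cmin,ss = (1855/22)·f/(1−f) ≈ 62.860 mcg/mL.
Regimen B: f = (1/2)^(26/22) ≈ 0.4408; Cmin,ss = (855/22)·f/(1−f) ≈ 30.635 mcg/mL.
Difference ≈ 62.860 − 30.635 ≈ 32.225 mcg/mL.

32.2 mcg/mL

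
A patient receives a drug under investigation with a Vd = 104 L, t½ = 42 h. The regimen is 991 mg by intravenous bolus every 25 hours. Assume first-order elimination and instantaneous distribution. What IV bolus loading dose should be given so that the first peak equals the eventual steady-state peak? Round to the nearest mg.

2931 mg

f = (1/2)^(25/42) ≈ 0.661935; accumulation ratio R = 1/(1−f) ≈ 2.95801.
Loading dose to hit Cmax,ss on first dose: D_load = D_maint·R ≈ 991 × 2.95801 ≈ 2931.39 mg.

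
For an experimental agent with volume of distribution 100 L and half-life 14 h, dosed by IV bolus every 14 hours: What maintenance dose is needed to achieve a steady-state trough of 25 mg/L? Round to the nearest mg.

2500 mg

τ/t½ = 14/14 ≈ 1, so f = (1/2)^(14/14) ≈ 0.500000.
Cmin,ss = (D/Vd)·f/(1−f), so D = Cmin,ss·Vd·(1−f)/f.
D = 25 × 100 × (1−f)/f ≈ 25 × 100 × 1.00000 ≈ 2500.00 mg.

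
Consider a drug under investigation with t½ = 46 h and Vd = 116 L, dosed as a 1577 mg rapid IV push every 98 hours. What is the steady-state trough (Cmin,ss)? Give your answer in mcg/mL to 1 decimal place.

Over one 98-h interval, 98/46 ≈ 2.1304 half-lives elapse, leaving f ≈ 0.2284 of each dose.
At steady state, accumulation factor R = 1/(1 − e^(−kτ)) ≈ 1.2960.
Each bolus raises the concentration by D/Vd = 1577/116 ≈ 13.595 mcg/mL.
Cmax,ss = C₀/(1 − f) ≈ 13.595/0.7716 ≈ 17.619 mcg/mL.
Steady-state trough Cmin,ss = Cmax,ss·f ≈ 17.619 × 0.2284 ≈ 4.024 mcg/mL.

4.0 mcg/mL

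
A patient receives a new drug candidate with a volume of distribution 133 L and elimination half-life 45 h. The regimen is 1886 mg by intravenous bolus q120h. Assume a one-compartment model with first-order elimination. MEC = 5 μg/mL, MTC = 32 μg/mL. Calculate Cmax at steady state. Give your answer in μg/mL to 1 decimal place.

k = ln2/t½ = ln2/45 ≈ 0.015403 h⁻¹; fraction remaining f = e^(−kτ) = e^(−0.015403×120) ≈ 0.1575.
At steady state, accumulation factor R = 1/(1 − e^(−kτ)) ≈ 1.1869.
Single-dose peak C₀ = D/Vd = 1886/133 ≈ 14.180 μg/mL.
Steady-state peak Cmax,ss = C₀·R ≈ 14.180 × 1.1869 ≈ 16.830 μg/mL.
Peak 16.8 μg/mL vs MTC 32 μg/mL: below toxic threshold.

16.8 μg/mL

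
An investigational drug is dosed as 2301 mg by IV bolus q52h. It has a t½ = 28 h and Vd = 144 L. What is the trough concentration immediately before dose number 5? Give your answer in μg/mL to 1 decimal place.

f = (1/2)^(τ/t½) = (1/2)^(52/28) ≈ 0.2760.
C₀ = D/Vd = 2301/144 ≈ 15.979 μg/mL.
Before the 5th dose, 4 doses have been given. Superposition: Cmin = C₀·(f + f² + … + f^4).
≈ 15.979 × (0.2760 + 0.0762 + 0.0210 + 0.0058) ≈ 15.979 × 0.3790 ≈ 6.056 μg/mL.

6.1 μg/mL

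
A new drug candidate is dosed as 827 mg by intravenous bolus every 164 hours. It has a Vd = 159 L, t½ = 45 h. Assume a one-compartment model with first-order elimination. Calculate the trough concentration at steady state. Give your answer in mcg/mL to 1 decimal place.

0.5 mcg/mL

τ/t½ = 164/45 ≈ 3.6444, so fraction remaining f = (1/2)^(164/45) ≈ 0.0800.
Accumulation ratio R = 1/(1 − f) ≈ 1/0.9200 ≈ 1.0870.
Each bolus raises the concentration by D/Vd = 827/159 ≈ 5.201 mcg/mL.
Cmax,ss = C₀/(1 − f) ≈ 5.201/0.9200 ≈ 5.653 mcg/mL.
One interval later, Cmin,ss = Cmax,ss·e^(−kτ) ≈ 5.653 × 0.0800 ≈ 0.452 mcg/mL.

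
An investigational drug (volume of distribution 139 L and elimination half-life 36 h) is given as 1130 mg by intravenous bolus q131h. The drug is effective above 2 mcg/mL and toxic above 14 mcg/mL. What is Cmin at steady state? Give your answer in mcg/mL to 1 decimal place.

τ/t½ = 131/36 ≈ 3.6389, so fraction remaining f = (1/2)^(131/36) ≈ 0.0803.
Single-dose peak C₀ = D/Vd = 1130/139 ≈ 8.129 mcg/mL.
Steady-state trough Cmin,ss = C₀·f/(1−f) ≈ 8.129 × 0.0803/0.9197 ≈ 0.710 mcg/mL.
Trough 0.7 mcg/mL vs MEC 2 mcg/mL: subtherapeutic.

0.7 mcg/mL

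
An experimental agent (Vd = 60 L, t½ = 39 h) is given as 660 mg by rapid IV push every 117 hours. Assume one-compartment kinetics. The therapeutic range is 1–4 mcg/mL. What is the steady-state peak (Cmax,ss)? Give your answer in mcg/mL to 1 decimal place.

τ = 117 h = 3 half-lives, so f = (1/2)^3 = 0.125.
At steady state, R = 1/(1 − 0.125) = 8/7.
Single-dose peak C₀ = D/Vd = 660/60 = 11 mcg/mL.
Steady-state peak Cmax,ss = C₀·R = 11 × 8/7 ≈ 12.571 mcg/mL.
Peak 12.6 mcg/mL vs MTC 4 mcg/mL: exceeds toxic threshold.

12.6 mcg/mL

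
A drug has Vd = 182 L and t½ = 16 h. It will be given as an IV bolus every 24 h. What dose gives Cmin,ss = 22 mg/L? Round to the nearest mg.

τ/t½ = 24/16 ≈ 1.5, so f = (1/2)^(24/16) ≈ 0.353553.
Cmin,ss = (D/Vd)·f/(1−f), so D = Cmin,ss·Vd·(1−f)/f.
D = 22 × 182 × (1−f)/f ≈ 22 × 182 × 1.82843 ≈ 7321.03 mg.

7321 mg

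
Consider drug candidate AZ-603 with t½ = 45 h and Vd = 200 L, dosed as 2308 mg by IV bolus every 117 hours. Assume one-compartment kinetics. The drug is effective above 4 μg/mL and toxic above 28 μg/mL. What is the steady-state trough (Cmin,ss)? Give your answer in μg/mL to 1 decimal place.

k = ln2/t½ = ln2/45 ≈ 0.015403 h⁻¹; fraction remaining f = e^(−kτ) = e^(−0.015403×117) ≈ 0.1649.
Accumulation ratio R = 1/(1 − f) ≈ 1/0.8351 ≈ 1.1975.
Each bolus raises the concentration by D/Vd = 2308/200 ≈ 11.540 μg/mL.
Steady-state peak Cmax,ss = C₀·R ≈ 11.540 × 1.1975 ≈ 13.819 μg/mL.
Steady-state trough Cmin,ss = Cmax,ss·f ≈ 13.819 × 0.1649 ≈ 2.279 μg/mL.
Trough 2.3 μg/mL vs MEC 4 μg/mL: subtherapeutic.

2.3 μg/mL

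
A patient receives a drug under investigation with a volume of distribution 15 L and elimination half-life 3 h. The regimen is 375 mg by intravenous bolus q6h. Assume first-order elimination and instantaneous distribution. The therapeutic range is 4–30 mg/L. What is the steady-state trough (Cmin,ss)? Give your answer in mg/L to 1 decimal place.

The dosing interval is 2 half-lives, so f = 2^(−2) = 0.25.
At steady state, R = 1/(1 − 0.25) = 4/3.
Single-dose peak C₀ = D/Vd = 375/15 = 25 mg/L.
Steady-state peak Cmax,ss = C₀·R = 25 × 4/3 ≈ 33.333 mg/L.
Steady-state trough Cmin,ss = Cmax,ss·f ≈ 33.333 × 0.25 ≈ 8.333 mg/L.
Trough 8.3 mg/L vs MEC 4 mg/L: adequate.

8.3 mg/L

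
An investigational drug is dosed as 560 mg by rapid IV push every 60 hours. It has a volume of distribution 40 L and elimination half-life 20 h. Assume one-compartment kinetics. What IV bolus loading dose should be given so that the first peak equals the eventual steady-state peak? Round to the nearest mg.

640 mg

f = (1/2)^(60/20) ≈ 0.125000; accumulation ratio R = 1/(1−f) ≈ 1.14286.
Loading dose to hit Cmax,ss on first dose: D_load = D_maint·R ≈ 560 × 1.14286 ≈ 640.00 mg.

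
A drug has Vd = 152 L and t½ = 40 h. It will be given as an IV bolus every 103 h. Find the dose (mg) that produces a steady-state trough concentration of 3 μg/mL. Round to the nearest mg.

2261 mg

τ/t½ = 103/40 ≈ 2.575, so f = (1/2)^(103/40) ≈ 0.167822.
Cmin,ss = (D/Vd)·f/(1−f), so D = Cmin,ss·Vd·(1−f)/f.
D = 3 × 152 × (1−f)/f ≈ 3 × 152 × 4.95869 ≈ 2261.16 mg.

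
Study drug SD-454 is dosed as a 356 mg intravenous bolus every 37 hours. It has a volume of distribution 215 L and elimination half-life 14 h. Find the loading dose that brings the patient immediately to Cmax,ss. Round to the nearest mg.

424 mg

f = (1/2)^(37/14) ≈ 0.160111; accumulation ratio R = 1/(1−f) ≈ 1.19063.
Loading dose to hit Cmax,ss on first dose: D_load = D_maint·R ≈ 356 × 1.19063 ≈ 423.86 mg.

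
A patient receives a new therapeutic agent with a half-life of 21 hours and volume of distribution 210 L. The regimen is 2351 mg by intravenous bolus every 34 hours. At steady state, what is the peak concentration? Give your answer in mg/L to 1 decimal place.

Over one 34-h interval, 34/21 ≈ 1.619 half-lives elapse, leaving f ≈ 0.3256 of each dose.
At steady state, accumulation factor R = 1/(1 − e^(−kτ)) ≈ 1.4828.
Single-dose peak C₀ = D/Vd = 2351/210 ≈ 11.195 mg/L.
Steady-state peak Cmax,ss = C₀·R ≈ 11.195 × 1.4828 ≈ 16.600 mg/L.

16.6 mg/L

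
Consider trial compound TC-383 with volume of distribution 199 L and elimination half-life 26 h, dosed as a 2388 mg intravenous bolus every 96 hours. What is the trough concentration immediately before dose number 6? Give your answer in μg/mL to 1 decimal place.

f = (1/2)^(τ/t½) = (1/2)^(96/26) ≈ 0.0774.
C₀ = D/Vd = 2388/199 ≈ 12.000 μg/mL.
Before the 6th dose, 5 doses have been given. Superposition: Cmin = C₀·(f + f² + … + f^5).
≈ 12.000 × (0.0774 + 0.0060 + 0.0005 + 0.0000 + 0.0000) ≈ 12.000 × 0.0839 ≈ 1.007 μg/mL.

1.0 μg/mL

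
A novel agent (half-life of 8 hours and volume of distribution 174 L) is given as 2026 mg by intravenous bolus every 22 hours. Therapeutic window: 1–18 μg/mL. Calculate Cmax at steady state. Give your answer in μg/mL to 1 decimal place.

Over one 22-h interval, 22/8 ≈ 2.75 half-lives elapse, leaving f ≈ 0.1487 of each dose.
Accumulation ratio R = 1/(1 − f) ≈ 1/0.8513 ≈ 1.1747.
Single-dose peak C₀ = D/Vd = 2026/174 ≈ 11.644 μg/mL.
Steady-state peak Cmax,ss = C₀·R ≈ 11.644 × 1.1747 ≈ 13.678 μg/mL.
Peak 13.7 μg/mL vs MTC 18 μg/mL: below toxic threshold.

13.7 μg/mL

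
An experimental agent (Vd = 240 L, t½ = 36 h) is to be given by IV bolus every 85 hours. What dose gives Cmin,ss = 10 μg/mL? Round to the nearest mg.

9930 mg

τ/t½ = 85/36 ≈ 2.3611, so f = (1/2)^(85/36) ≈ 0.194641.
Cmin,ss = (D/Vd)·f/(1−f), so D = Cmin,ss·Vd·(1−f)/f.
D = 10 × 240 × (1−f)/f ≈ 10 × 240 × 4.13766 ≈ 9930.38 mg.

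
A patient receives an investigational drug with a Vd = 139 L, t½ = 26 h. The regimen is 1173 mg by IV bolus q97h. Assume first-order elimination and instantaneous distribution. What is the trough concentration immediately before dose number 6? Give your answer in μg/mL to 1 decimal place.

0.7 μg/mL

f = (1/2)^(τ/t½) = (1/2)^(97/26) ≈ 0.0753.
C₀ = D/Vd = 1173/139 ≈ 8.439 μg/mL.
Before the 6th dose, 5 doses have been given. Superposition: Cmin = C₀·(f + f² + … + f^5).
≈ 8.439 × (0.0753 + 0.0057 + 0.0004 + 0.0000 + 0.0000) ≈ 8.439 × 0.0814 ≈ 0.687 μg/mL.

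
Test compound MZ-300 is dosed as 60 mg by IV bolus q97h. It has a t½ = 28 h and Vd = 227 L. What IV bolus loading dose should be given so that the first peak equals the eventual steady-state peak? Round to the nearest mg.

f = (1/2)^(97/28) ≈ 0.090604; accumulation ratio R = 1/(1−f) ≈ 1.09963.
Loading dose to hit Cmax,ss on first dose: D_load = D_maint·R ≈ 60 × 1.09963 ≈ 65.98 mg.

66 mg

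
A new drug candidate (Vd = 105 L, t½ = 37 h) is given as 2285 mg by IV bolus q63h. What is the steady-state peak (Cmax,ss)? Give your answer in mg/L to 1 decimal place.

Over one 63-h interval, 63/37 ≈ 1.7027 half-lives elapse, leaving f ≈ 0.3072 of each dose.
At steady state, accumulation factor R = 1/(1 − e^(−kτ)) ≈ 1.4434.
Each bolus raises the concentration by D/Vd = 2285/105 ≈ 21.762 mg/L.
Cmax,ss = C₀/(1 − f) ≈ 21.762/0.6928 ≈ 31.412 mg/L.

31.4 mg/L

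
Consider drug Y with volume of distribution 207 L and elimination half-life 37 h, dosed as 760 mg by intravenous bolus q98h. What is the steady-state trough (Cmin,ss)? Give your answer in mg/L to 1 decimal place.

0.7 mg/L

k = ln2/t½ = ln2/37 ≈ 0.018734 h⁻¹; fraction remaining f = e^(−kτ) = e^(−0.018734×98) ≈ 0.1595.
At steady state, accumulation factor R = 1/(1 − e^(−kτ)) ≈ 1.1898.
Single-dose peak C₀ = D/Vd = 760/207 ≈ 3.671 mg/L.
Cmax,ss = C₀/(1 − f) ≈ 3.671/0.8405 ≈ 4.368 mg/L.
Steady-state trough Cmin,ss = Cmax,ss·f ≈ 4.368 × 0.1595 ≈ 0.697 mg/L.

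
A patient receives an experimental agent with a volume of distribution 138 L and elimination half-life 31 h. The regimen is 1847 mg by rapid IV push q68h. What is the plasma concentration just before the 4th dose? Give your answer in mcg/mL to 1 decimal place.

f = (1/2)^(τ/t½) = (1/2)^(68/31) ≈ 0.2186.
C₀ = D/Vd = 1847/138 ≈ 13.384 mcg/mL.
Before the 4th dose, 3 doses have been given. Superposition: Cmin = C₀·(f + f² + … + f^3).
≈ 13.384 × (0.2186 + 0.0478 + 0.0104) ≈ 13.384 × 0.2768 ≈ 3.705 mcg/mL.

3.7 mcg/mL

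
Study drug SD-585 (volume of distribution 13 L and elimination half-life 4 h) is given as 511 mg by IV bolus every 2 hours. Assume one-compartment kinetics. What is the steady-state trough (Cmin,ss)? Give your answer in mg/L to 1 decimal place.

k = ln2/t½ = ln2/4 ≈ 0.173287 h⁻¹; fraction remaining f = e^(−kτ) = e^(−0.173287×2) ≈ 0.7071.
At steady state, accumulation factor R = 1/(1 − e^(−kτ)) ≈ 3.4141.
Single-dose peak C₀ = D/Vd = 511/13 ≈ 39.308 mg/L.
Steady-state peak Cmax,ss = C₀·R ≈ 39.308 × 3.4141 ≈ 134.201 mg/L.
One interval later, Cmin,ss = Cmax,ss·e^(−kτ) ≈ 134.201 × 0.7071 ≈ 94.894 mg/L.

94.9 mg/L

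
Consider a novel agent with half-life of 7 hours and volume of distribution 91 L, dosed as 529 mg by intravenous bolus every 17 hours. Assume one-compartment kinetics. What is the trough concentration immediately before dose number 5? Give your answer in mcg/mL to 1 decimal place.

f = (1/2)^(τ/t½) = (1/2)^(17/7) ≈ 0.1857.
C₀ = D/Vd = 529/91 ≈ 5.813 mcg/mL.
Before the 5th dose, 4 doses have been given. Superposition: Cmin = C₀·(f + f² + … + f^4).
≈ 5.813 × (0.1857 + 0.0345 + 0.0064 + 0.0012) ≈ 5.813 × 0.2278 ≈ 1.324 mcg/mL.

1.3 mcg/mL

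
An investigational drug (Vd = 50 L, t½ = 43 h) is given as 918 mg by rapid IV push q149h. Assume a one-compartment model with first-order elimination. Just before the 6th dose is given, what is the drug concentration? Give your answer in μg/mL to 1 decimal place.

f = (1/2)^(τ/t½) = (1/2)^(149/43) ≈ 0.0906.
C₀ = D/Vd = 918/50 ≈ 18.360 μg/mL.
Before the 6th dose, 5 doses have been given. Superposition: Cmin = C₀·(f + f² + … + f^5).
≈ 18.360 × (0.0906 + 0.0082 + 0.0007 + 0.0001 + 0.0000) ≈ 18.360 × 0.0996 ≈ 1.829 μg/mL.

1.8 μg/mL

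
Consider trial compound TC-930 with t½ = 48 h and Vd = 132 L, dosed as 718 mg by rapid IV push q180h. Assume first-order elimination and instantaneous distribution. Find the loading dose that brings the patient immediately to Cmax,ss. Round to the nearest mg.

f = (1/2)^(180/48) ≈ 0.074325; accumulation ratio R = 1/(1−f) ≈ 1.08029.
Loading dose to hit Cmax,ss on first dose: D_load = D_maint·R ≈ 718 × 1.08029 ≈ 775.65 mg.

776 mg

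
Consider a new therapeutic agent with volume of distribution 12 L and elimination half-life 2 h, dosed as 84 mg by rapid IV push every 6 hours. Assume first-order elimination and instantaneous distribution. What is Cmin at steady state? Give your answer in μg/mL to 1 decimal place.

1.0 μg/mL

τ = 6 h = 3 half-lives, so f = (1/2)^3 = 0.125.
At steady state, R = 1/(1 − 0.125) = 8/7.
Single-dose peak C₀ = D/Vd = 84/12 = 7 μg/mL.
Steady-state peak Cmax,ss = C₀·R = 7 × 8/7 ≈ 8.000 μg/mL.
Steady-state trough Cmin,ss = Cmax,ss·f ≈ 8.000 × 0.125 ≈ 1.000 μg/mL.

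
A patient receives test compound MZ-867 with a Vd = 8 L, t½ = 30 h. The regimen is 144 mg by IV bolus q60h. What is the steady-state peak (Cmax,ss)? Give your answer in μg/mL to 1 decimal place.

24.0 μg/mL

τ = 60 h = 2 half-lives, so f = (1/2)^2 = 0.25.
Accumulation ratio R = 1/(1 − f) = 1/0.75 = 4/3.
Single-dose peak C₀ = D/Vd = 144/8 = 18 μg/mL.
Steady-state peak Cmax,ss = C₀·R = 18 × 4/3 ≈ 24.000 μg/mL.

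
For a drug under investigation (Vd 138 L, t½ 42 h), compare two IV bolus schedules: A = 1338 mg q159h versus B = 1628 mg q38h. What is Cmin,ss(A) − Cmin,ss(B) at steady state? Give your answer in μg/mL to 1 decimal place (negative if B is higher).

Regimen A: f = (1/2)^(159/42) ≈ 0.0725; Cmin,ss = (1338/138)·f/(1−f) ≈ 0.758 μg/mL.
Regimen B: f = (1/2)^(38/42) ≈ 0.5341; Cmin,ss = (1628/138)·f/(1−f) ≈ 13.524 μg/mL.
Difference ≈ 0.758 − 13.524 ≈ -12.766 μg/mL.

-12.8 μg/mL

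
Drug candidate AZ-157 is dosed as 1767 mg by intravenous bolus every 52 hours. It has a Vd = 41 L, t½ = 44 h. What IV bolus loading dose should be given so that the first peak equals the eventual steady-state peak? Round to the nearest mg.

f = (1/2)^(52/44) ≈ 0.440796; accumulation ratio R = 1/(1−f) ≈ 1.78826.
Loading dose to hit Cmax,ss on first dose: D_load = D_maint·R ≈ 1767 × 1.78826 ≈ 3159.86 mg.

3160 mg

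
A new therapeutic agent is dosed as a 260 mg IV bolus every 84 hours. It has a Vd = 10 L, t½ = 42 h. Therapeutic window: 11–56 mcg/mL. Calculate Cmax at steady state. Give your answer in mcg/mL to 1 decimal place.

34.7 mcg/mL

The dosing interval is 2 half-lives, so f = 2^(−2) = 0.25.
Accumulation ratio R = 1/(1 − f) = 1/0.75 = 4/3.
Single-dose peak C₀ = D/Vd = 260/10 = 26 mcg/mL.
Steady-state peak Cmax,ss = C₀·R = 26 × 4/3 ≈ 34.667 mcg/mL.
Peak 34.7 mcg/mL vs MTC 56 mcg/mL: below toxic threshold.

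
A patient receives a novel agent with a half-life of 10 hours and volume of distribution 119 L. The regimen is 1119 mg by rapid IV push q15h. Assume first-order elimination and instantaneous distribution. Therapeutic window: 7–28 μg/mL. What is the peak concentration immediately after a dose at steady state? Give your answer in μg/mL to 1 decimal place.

14.5 μg/mL

k = ln2/t½ = ln2/10 ≈ 0.069315 h⁻¹; fraction remaining f = e^(−kτ) = e^(−0.069315×15) ≈ 0.3536.
At steady state, accumulation factor R = 1/(1 − e^(−kτ)) ≈ 1.5470.
Single-dose peak C₀ = D/Vd = 1119/119 ≈ 9.403 μg/mL.
Cmax,ss = C₀/(1 − f) ≈ 9.403/0.6464 ≈ 14.547 μg/mL.
Peak 14.5 μg/mL vs MTC 28 μg/mL: below toxic threshold.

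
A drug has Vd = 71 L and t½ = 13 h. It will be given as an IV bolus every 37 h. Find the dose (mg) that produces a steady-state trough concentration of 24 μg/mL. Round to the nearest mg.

10549 mg

τ/t½ = 37/13 ≈ 2.8462, so f = (1/2)^(37/13) ≈ 0.139066.
Cmin,ss = (D/Vd)·f/(1−f), so D = Cmin,ss·Vd·(1−f)/f.
D = 24 × 71 × (1−f)/f ≈ 24 × 71 × 6.19083 ≈ 10549.17 mg.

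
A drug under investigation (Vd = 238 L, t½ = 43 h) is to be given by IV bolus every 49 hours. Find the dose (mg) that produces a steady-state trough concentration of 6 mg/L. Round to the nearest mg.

τ/t½ = 49/43 ≈ 1.1395, so f = (1/2)^(49/43) ≈ 0.453906.
Cmin,ss = (D/Vd)·f/(1−f), so D = Cmin,ss·Vd·(1−f)/f.
D = 6 × 238 × (1−f)/f ≈ 6 × 238 × 1.20310 ≈ 1718.03 mg.

1718 mg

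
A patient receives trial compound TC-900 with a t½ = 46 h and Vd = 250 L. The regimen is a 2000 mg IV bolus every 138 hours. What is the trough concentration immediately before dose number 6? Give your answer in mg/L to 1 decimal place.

f = (1/2)^(τ/t½) = (1/2)^(138/46) ≈ 0.1250.
C₀ = D/Vd = 2000/250 ≈ 8.000 mg/L.
Before the 6th dose, 5 doses have been given. Superposition: Cmin = C₀·(f + f² + … + f^5).
≈ 8.000 × (0.1250 + 0.0156 + 0.0020 + 0.0002 + 0.0000) ≈ 8.000 × 0.1428 ≈ 1.142 mg/L.

1.1 mg/L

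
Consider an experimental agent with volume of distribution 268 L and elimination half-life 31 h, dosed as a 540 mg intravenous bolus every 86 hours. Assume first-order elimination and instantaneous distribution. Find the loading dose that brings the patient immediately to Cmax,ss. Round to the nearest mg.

f = (1/2)^(86/31) ≈ 0.146179; accumulation ratio R = 1/(1−f) ≈ 1.17121.
Loading dose to hit Cmax,ss on first dose: D_load = D_maint·R ≈ 540 × 1.17121 ≈ 632.45 mg.

632 mg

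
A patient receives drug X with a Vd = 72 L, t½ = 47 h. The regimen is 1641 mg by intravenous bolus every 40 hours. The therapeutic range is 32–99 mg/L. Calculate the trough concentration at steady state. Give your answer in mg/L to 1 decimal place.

28.4 mg/L

Over one 40-h interval, 40/47 ≈ 0.85106 half-lives elapse, leaving f ≈ 0.5544 of each dose.
Single-dose peak C₀ = D/Vd = 1641/72 ≈ 22.792 mg/L.
Steady-state trough Cmin,ss = C₀·f/(1−f) ≈ 22.792 × 0.5544/0.4456 ≈ 28.357 mg/L.
Trough 28.4 mg/L vs MEC 32 mg/L: subtherapeutic.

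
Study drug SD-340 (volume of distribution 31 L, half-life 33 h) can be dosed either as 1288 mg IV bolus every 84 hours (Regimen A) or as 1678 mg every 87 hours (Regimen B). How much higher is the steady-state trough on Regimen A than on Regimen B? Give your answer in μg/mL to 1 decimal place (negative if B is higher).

-1.8 μg/mL

Regimen A: f = (1/2)^(84/33) ≈ 0.1713; Cmin,ss = (1288/31)·f/(1−f) ≈ 8.588 μg/mL.
Regimen B: f = (1/2)^(87/33) ≈ 0.1608; Cmin,ss = (1678/31)·f/(1−f) ≈ 10.372 μg/mL.
Difference ≈ 8.588 − 10.372 ≈ -1.784 μg/mL.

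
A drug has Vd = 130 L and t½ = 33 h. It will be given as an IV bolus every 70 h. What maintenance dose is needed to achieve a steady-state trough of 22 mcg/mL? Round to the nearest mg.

τ/t½ = 70/33 ≈ 2.1212, so f = (1/2)^(70/33) ≈ 0.229854.
Cmin,ss = (D/Vd)·f/(1−f), so D = Cmin,ss·Vd·(1−f)/f.
D = 22 × 130 × (1−f)/f ≈ 22 × 130 × 3.35059 ≈ 9582.69 mg.

9583 mg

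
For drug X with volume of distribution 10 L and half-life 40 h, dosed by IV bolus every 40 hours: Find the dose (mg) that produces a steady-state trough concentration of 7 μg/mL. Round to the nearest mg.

70 mg

τ/t½ = 40/40 ≈ 1, so f = (1/2)^(40/40) ≈ 0.500000.
Cmin,ss = (D/Vd)·f/(1−f), so D = Cmin,ss·Vd·(1−f)/f.
D = 7 × 10 × (1−f)/f ≈ 7 × 10 × 1.00000 ≈ 70.00 mg.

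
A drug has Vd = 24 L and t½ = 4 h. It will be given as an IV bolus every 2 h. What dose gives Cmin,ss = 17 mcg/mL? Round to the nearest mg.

τ/t½ = 2/4 ≈ 0.5, so f = (1/2)^(2/4) ≈ 0.707107.
Cmin,ss = (D/Vd)·f/(1−f), so D = Cmin,ss·Vd·(1−f)/f.
D = 17 × 24 × (1−f)/f ≈ 17 × 24 × 0.41421 ≈ 169.00 mg.

169 mg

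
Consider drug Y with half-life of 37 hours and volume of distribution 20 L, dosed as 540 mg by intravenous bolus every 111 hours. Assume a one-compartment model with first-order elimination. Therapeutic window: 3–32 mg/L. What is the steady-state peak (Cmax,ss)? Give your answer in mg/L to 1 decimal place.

τ = 111 h = 3 half-lives, so f = (1/2)^3 = 0.125.
Accumulation ratio R = 1/(1 − f) = 1/0.875 = 8/7.
Single-dose peak C₀ = D/Vd = 540/20 = 27 mg/L.
Steady-state peak Cmax,ss = C₀·R = 27 × 8/7 ≈ 30.857 mg/L.
Peak 30.9 mg/L vs MTC 32 mg/L: below toxic threshold.

30.9 mg/L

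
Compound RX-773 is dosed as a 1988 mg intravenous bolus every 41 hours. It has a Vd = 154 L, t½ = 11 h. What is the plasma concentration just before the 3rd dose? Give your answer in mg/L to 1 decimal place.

1.0 mg/L

f = (1/2)^(τ/t½) = (1/2)^(41/11) ≈ 0.0755.
C₀ = D/Vd = 1988/154 ≈ 12.909 mg/L.
Before the 3rd dose, 2 doses have been given. Superposition: Cmin = C₀·(f + f²).
≈ 12.909 × (0.0755 + 0.0057) ≈ 12.909 × 0.0812 ≈ 1.048 mg/L.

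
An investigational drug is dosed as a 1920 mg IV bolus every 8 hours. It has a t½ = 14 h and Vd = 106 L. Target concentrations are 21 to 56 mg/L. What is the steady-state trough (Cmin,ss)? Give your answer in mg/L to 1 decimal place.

Over one 8-h interval, 8/14 ≈ 0.57143 half-lives elapse, leaving f ≈ 0.6730 of each dose.
At steady state, accumulation factor R = 1/(1 − e^(−kτ)) ≈ 3.0581.
Each bolus raises the concentration by D/Vd = 1920/106 ≈ 18.113 mg/L.
Cmax,ss = C₀/(1 − f) ≈ 18.113/0.3270 ≈ 55.391 mg/L.
One interval later, Cmin,ss = Cmax,ss·e^(−kτ) ≈ 55.391 × 0.6730 ≈ 37.278 mg/L.
Trough 37.3 mg/L vs MEC 21 mg/L: adequate.

37.3 mg/L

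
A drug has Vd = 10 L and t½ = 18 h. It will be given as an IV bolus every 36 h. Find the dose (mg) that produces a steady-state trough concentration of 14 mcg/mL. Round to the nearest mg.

τ/t½ = 36/18 ≈ 2, so f = (1/2)^(36/18) ≈ 0.250000.
Cmin,ss = (D/Vd)·f/(1−f), so D = Cmin,ss·Vd·(1−f)/f.
D = 14 × 10 × (1−f)/f ≈ 14 × 10 × 3.00000 ≈ 420.00 mg.

420 mg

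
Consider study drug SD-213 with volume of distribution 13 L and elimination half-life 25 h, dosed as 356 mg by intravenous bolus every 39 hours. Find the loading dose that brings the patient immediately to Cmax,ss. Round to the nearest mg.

f = (1/2)^(39/25) ≈ 0.339151; accumulation ratio R = 1/(1−f) ≈ 1.51320.
Loading dose to hit Cmax,ss on first dose: D_load = D_maint·R ≈ 356 × 1.51320 ≈ 538.70 mg.

539 mg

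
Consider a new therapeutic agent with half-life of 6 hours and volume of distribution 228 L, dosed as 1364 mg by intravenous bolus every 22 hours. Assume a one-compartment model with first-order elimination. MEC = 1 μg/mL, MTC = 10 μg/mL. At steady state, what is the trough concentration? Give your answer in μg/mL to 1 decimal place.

Over one 22-h interval, 22/6 ≈ 3.6667 half-lives elapse, leaving f ≈ 0.0787 of each dose.
At steady state, accumulation factor R = 1/(1 − e^(−kτ)) ≈ 1.0854.
Each bolus raises the concentration by D/Vd = 1364/228 ≈ 5.982 μg/mL.
Cmax,ss = C₀/(1 − f) ≈ 5.982/0.9213 ≈ 6.493 μg/mL.
One interval later, Cmin,ss = Cmax,ss·e^(−kτ) ≈ 6.493 × 0.0787 ≈ 0.511 μg/mL.
Trough 0.5 μg/mL vs MEC 1 μg/mL: subtherapeutic.

0.5 μg/mL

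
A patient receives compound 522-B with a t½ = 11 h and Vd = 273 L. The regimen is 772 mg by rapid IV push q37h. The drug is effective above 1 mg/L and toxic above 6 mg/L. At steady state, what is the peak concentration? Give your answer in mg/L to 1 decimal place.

k = ln2/t½ = ln2/11 ≈ 0.063013 h⁻¹; fraction remaining f = e^(−kτ) = e^(−0.063013×37) ≈ 0.0972.
Accumulation ratio R = 1/(1 − f) ≈ 1/0.9028 ≈ 1.1077.
Single-dose peak C₀ = D/Vd = 772/273 ≈ 2.828 mg/L.
Steady-state peak Cmax,ss = C₀·R ≈ 2.828 × 1.1077 ≈ 3.133 mg/L.
Peak 3.1 mg/L vs MTC 6 mg/L: below toxic threshold.

3.1 mg/L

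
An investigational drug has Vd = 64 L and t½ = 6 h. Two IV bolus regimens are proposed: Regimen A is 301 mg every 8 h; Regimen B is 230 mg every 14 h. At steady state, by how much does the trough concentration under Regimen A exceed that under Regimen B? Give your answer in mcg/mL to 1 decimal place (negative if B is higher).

Regimen A: f = (1/2)^(8/6) ≈ 0.3969; Cmin,ss = (301/64)·f/(1−f) ≈ 3.095 mcg/mL.
Regimen B: f = (1/2)^(14/6) ≈ 0.1984; Cmin,ss = (230/64)·f/(1−f) ≈ 0.889 mcg/mL.
Difference ≈ 3.095 − 0.889 ≈ 2.206 mcg/mL.

2.2 mcg/mL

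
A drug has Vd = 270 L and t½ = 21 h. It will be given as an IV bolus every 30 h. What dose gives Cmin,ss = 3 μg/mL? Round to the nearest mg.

τ/t½ = 30/21 ≈ 1.4286, so f = (1/2)^(30/21) ≈ 0.371499.
Cmin,ss = (D/Vd)·f/(1−f), so D = Cmin,ss·Vd·(1−f)/f.
D = 3 × 270 × (1−f)/f ≈ 3 × 270 × 1.69180 ≈ 1370.36 mg.

1370 mg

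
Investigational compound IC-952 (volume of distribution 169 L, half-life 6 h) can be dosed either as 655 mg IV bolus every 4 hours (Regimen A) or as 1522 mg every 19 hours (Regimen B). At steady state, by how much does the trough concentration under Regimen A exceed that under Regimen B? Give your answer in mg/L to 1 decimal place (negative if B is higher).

5.5 mg/L

Regimen A: f = (1/2)^(4/6) ≈ 0.6300; Cmin,ss = (655/169)·f/(1−f) ≈ 6.599 mg/L.
Regimen B: f = (1/2)^(19/6) ≈ 0.1114; Cmin,ss = (1522/169)·f/(1−f) ≈ 1.129 mg/L.
Difference ≈ 6.599 − 1.129 ≈ 5.470 mg/L.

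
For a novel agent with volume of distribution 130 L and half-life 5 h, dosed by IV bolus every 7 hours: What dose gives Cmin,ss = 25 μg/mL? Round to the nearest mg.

5327 mg

τ/t½ = 7/5 ≈ 1.4, so f = (1/2)^(7/5) ≈ 0.378929.
Cmin,ss = (D/Vd)·f/(1−f), so D = Cmin,ss·Vd·(1−f)/f.
D = 25 × 130 × (1−f)/f ≈ 25 × 130 × 1.63902 ≈ 5326.81 mg.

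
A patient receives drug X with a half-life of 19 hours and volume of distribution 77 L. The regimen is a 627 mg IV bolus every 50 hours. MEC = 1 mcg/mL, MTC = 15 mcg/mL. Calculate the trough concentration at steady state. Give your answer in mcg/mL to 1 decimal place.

Over one 50-h interval, 50/19 ≈ 2.6316 half-lives elapse, leaving f ≈ 0.1614 of each dose.
At steady state, accumulation factor R = 1/(1 − e^(−kτ)) ≈ 1.1925.
Each bolus raises the concentration by D/Vd = 627/77 ≈ 8.143 mcg/mL.
Cmax,ss = C₀/(1 − f) ≈ 8.143/0.8386 ≈ 9.710 mcg/mL.
Steady-state trough Cmin,ss = Cmax,ss·f ≈ 9.710 × 0.1614 ≈ 1.567 mcg/mL.
Trough 1.6 mcg/mL vs MEC 1 mcg/mL: adequate.

1.6 mcg/mL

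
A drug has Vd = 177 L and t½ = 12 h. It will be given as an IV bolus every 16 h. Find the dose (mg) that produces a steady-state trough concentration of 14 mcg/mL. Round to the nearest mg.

3766 mg

τ/t½ = 16/12 ≈ 1.3333, so f = (1/2)^(16/12) ≈ 0.396850.
Cmin,ss = (D/Vd)·f/(1−f), so D = Cmin,ss·Vd·(1−f)/f.
D = 14 × 177 × (1−f)/f ≈ 14 × 177 × 1.51984 ≈ 3766.16 mg.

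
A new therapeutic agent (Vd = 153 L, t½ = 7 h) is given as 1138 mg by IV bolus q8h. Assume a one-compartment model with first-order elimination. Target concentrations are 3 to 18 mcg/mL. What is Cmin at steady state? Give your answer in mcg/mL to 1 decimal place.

τ/t½ = 8/7 ≈ 1.1429, so fraction remaining f = (1/2)^(8/7) ≈ 0.4529.
Accumulation ratio R = 1/(1 − f) ≈ 1/0.5471 ≈ 1.8278.
Single-dose peak C₀ = D/Vd = 1138/153 ≈ 7.438 mcg/mL.
Steady-state peak Cmax,ss = C₀·R ≈ 7.438 × 1.8278 ≈ 13.595 mcg/mL.
Steady-state trough Cmin,ss = Cmax,ss·f ≈ 13.595 × 0.4529 ≈ 6.157 mcg/mL.
Trough 6.2 mcg/mL vs MEC 3 mcg/mL: adequate.

6.2 mcg/mL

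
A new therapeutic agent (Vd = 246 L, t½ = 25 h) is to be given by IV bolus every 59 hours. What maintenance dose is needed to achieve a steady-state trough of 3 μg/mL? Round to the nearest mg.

τ/t½ = 59/25 ≈ 2.36, so f = (1/2)^(59/25) ≈ 0.194791.
Cmin,ss = (D/Vd)·f/(1−f), so D = Cmin,ss·Vd·(1−f)/f.
D = 3 × 246 × (1−f)/f ≈ 3 × 246 × 4.13371 ≈ 3050.68 mg.

3051 mg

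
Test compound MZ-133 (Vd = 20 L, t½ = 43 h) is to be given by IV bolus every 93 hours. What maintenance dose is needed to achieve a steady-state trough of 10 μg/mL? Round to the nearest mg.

τ/t½ = 93/43 ≈ 2.1628, so f = (1/2)^(93/43) ≈ 0.223324.
Cmin,ss = (D/Vd)·f/(1−f), so D = Cmin,ss·Vd·(1−f)/f.
D = 10 × 20 × (1−f)/f ≈ 10 × 20 × 3.47780 ≈ 695.56 mg.

696 mg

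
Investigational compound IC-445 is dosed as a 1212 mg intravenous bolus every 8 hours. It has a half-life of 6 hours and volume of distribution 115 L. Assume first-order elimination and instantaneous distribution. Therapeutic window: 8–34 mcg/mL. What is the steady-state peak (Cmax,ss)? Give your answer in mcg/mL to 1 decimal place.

Over one 8-h interval, 8/6 ≈ 1.3333 half-lives elapse, leaving f ≈ 0.3969 of each dose.
At steady state, accumulation factor R = 1/(1 − e^(−kτ)) ≈ 1.6581.
Each bolus raises the concentration by D/Vd = 1212/115 ≈ 10.539 mcg/mL.
Steady-state peak Cmax,ss = C₀·R ≈ 10.539 × 1.6581 ≈ 17.475 mcg/mL.
Peak 17.5 mcg/mL vs MTC 34 mcg/mL: below toxic threshold.

17.5 mcg/mL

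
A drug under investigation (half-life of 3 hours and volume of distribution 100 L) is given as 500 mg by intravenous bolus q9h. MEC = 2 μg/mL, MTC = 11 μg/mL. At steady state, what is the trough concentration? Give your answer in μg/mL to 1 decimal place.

τ = 9 h = 3 half-lives, so f = (1/2)^3 = 0.125.
At steady state, R = 1/(1 − 0.125) = 8/7.
Single-dose peak C₀ = D/Vd = 500/100 = 5 μg/mL.
Steady-state peak Cmax,ss = C₀·R = 5 × 8/7 ≈ 5.714 μg/mL.
Steady-state trough Cmin,ss = Cmax,ss·f ≈ 5.714 × 0.125 ≈ 0.714 μg/mL.
Trough 0.7 μg/mL vs MEC 2 μg/mL: subtherapeutic.

0.7 μg/mL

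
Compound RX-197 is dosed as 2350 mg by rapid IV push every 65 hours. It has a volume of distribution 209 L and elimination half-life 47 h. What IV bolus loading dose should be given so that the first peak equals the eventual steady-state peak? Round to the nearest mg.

3811 mg

f = (1/2)^(65/47) ≈ 0.383426; accumulation ratio R = 1/(1−f) ≈ 1.62187.
Loading dose to hit Cmax,ss on first dose: D_load = D_maint·R ≈ 2350 × 1.62187 ≈ 3811.39 mg.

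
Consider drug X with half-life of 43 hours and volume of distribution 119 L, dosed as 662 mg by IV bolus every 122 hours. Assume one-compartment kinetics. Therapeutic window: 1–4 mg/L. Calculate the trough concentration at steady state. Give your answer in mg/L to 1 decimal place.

0.9 mg/L

k = ln2/t½ = ln2/43 ≈ 0.016120 h⁻¹; fraction remaining f = e^(−kτ) = e^(−0.016120×122) ≈ 0.1399.
Accumulation ratio R = 1/(1 − f) ≈ 1/0.8601 ≈ 1.1627.
Each bolus raises the concentration by D/Vd = 662/119 ≈ 5.563 mg/L.
Cmax,ss = C₀/(1 − f) ≈ 5.563/0.8601 ≈ 6.468 mg/L.
One interval later, Cmin,ss = Cmax,ss·e^(−kτ) ≈ 6.468 × 0.1399 ≈ 0.905 mg/L.
Trough 0.9 mg/L vs MEC 1 mg/L: subtherapeutic.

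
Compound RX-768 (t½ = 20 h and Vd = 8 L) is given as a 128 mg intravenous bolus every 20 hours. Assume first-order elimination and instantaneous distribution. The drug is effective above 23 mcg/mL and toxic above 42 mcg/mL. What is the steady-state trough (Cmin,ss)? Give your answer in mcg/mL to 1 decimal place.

The dosing interval is 1 half-life, so f = 2^(−1) = 0.5.
Accumulation ratio R = 1/(1 − f) = 1/0.5 = 2/1.
Single-dose peak C₀ = D/Vd = 128/8 = 16 mcg/mL.
Steady-state peak Cmax,ss = C₀·R = 16 × 2/1 ≈ 32.000 mcg/mL.
Steady-state trough Cmin,ss = Cmax,ss·f ≈ 32.000 × 0.5 ≈ 16.000 mcg/mL.
Trough 16.0 mcg/mL vs MEC 23 mcg/mL: subtherapeutic.

16.0 mcg/mL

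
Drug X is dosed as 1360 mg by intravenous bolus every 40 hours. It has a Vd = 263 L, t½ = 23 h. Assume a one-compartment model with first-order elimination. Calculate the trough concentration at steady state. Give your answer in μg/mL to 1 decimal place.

τ/t½ = 40/23 ≈ 1.7391, so fraction remaining f = (1/2)^(40/23) ≈ 0.2996.
At steady state, accumulation factor R = 1/(1 − e^(−kτ)) ≈ 1.4278.
Each bolus raises the concentration by D/Vd = 1360/263 ≈ 5.171 μg/mL.
Cmax,ss = C₀/(1 − f) ≈ 5.171/0.7004 ≈ 7.383 μg/mL.
One interval later, Cmin,ss = Cmax,ss·e^(−kτ) ≈ 7.383 × 0.2996 ≈ 2.212 μg/mL.

2.2 μg/mL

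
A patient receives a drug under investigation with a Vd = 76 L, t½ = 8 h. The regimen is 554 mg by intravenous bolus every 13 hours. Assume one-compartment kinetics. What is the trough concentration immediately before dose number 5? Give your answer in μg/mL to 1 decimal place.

3.5 μg/mL

f = (1/2)^(τ/t½) = (1/2)^(13/8) ≈ 0.3242.
C₀ = D/Vd = 554/76 ≈ 7.289 μg/mL.
Before the 5th dose, 4 doses have been given. Superposition: Cmin = C₀·(f + f² + … + f^4).
≈ 7.289 × (0.3242 + 0.1051 + 0.0341 + 0.0110) ≈ 7.289 × 0.4744 ≈ 3.458 μg/mL.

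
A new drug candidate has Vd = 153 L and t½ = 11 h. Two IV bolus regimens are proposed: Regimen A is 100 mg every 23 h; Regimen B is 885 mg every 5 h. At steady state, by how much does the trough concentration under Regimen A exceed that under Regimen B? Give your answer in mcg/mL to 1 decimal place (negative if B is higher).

-15.4 mcg/mL

Regimen A: f = (1/2)^(23/11) ≈ 0.2347; Cmin,ss = (100/153)·f/(1−f) ≈ 0.200 mcg/mL.
Regimen B: f = (1/2)^(5/11) ≈ 0.7297; Cmin,ss = (885/153)·f/(1−f) ≈ 15.615 mcg/mL.
Difference ≈ 0.200 − 15.615 ≈ -15.415 mcg/mL.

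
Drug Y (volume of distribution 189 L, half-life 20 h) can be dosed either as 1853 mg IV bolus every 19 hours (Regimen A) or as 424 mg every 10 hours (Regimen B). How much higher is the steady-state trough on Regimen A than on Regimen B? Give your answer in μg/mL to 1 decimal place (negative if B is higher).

5.1 μg/mL

Regimen A: f = (1/2)^(19/20) ≈ 0.5176; Cmin,ss = (1853/189)·f/(1−f) ≈ 10.520 μg/mL.
Regimen B: f = (1/2)^(10/20) ≈ 0.7071; Cmin,ss = (424/189)·f/(1−f) ≈ 5.416 μg/mL.
Difference ≈ 10.520 − 5.416 ≈ 5.104 μg/mL.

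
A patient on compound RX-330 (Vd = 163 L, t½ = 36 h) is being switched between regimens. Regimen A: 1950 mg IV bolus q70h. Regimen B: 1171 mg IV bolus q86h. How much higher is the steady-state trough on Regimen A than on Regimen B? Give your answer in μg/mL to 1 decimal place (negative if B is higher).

Regimen A: f = (1/2)^(70/36) ≈ 0.2598; Cmin,ss = (1950/163)·f/(1−f) ≈ 4.199 μg/mL.
Regimen B: f = (1/2)^(86/36) ≈ 0.1909; Cmin,ss = (1171/163)·f/(1−f) ≈ 1.695 μg/mL.
Difference ≈ 4.199 − 1.695 ≈ 2.504 μg/mL.

2.5 μg/mL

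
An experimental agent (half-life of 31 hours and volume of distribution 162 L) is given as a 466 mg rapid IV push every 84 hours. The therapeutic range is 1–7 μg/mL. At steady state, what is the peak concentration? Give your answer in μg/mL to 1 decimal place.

k = ln2/t½ = ln2/31 ≈ 0.022360 h⁻¹; fraction remaining f = e^(−kτ) = e^(−0.022360×84) ≈ 0.1529.
Accumulation ratio R = 1/(1 − f) ≈ 1/0.8471 ≈ 1.1805.
Single-dose peak C₀ = D/Vd = 466/162 ≈ 2.877 μg/mL.
Steady-state peak Cmax,ss = C₀·R ≈ 2.877 × 1.1805 ≈ 3.396 μg/mL.
Peak 3.4 μg/mL vs MTC 7 μg/mL: below toxic threshold.

3.4 μg/mL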